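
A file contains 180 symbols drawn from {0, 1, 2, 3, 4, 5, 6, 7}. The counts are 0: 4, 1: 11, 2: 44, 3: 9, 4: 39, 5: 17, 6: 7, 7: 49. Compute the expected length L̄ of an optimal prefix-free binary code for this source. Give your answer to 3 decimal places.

Probabilities are the counts divided by 180.
Repeatedly combine the two least-probable nodes; the expected code length is the sum of the merged weights.
merge 1/45 + 7/180 → 11/180
merge 1/20 + 11/180 → 1/9
merge 11/180 + 17/180 → 7/45
merge 1/9 + 7/45 → 4/15
merge 13/60 + 11/45 → 83/180
merge 4/15 + 49/180 → 97/180
merge 83/180 + 97/180 → 1
L = 11/180 + 1/9 + 7/45 + 4/15 + 83/180 + 97/180 + 1 = 467/180 ≈ 2.594 bits/symbol.

2.594 bits/symbol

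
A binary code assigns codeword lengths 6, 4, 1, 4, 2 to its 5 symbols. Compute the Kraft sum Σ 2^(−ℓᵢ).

0.890625

With common denominator 2^6 = 64: Σ 2^(−ℓᵢ) = 1/64 + 4/64 + 32/64 + 4/64 + 16/64 = 57/64 = 0.890625.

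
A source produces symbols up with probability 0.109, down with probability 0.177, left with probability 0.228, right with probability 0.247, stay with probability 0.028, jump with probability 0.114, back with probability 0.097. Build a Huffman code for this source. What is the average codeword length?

Repeatedly combine the two least-probable nodes; the expected code length is the sum of the merged weights.
merge 7/250 + 97/1000 → 1/8
merge 109/1000 + 57/500 → 223/1000
merge 1/8 + 177/1000 → 151/500
merge 223/1000 + 57/250 → 451/1000
merge 247/1000 + 151/500 → 549/1000
merge 451/1000 + 549/1000 → 1
L = 1/8 + 223/1000 + 151/500 + 451/1000 + 549/1000 + 1 = 53/20 = 2.65 bits/symbol.

2.65 bits/symbol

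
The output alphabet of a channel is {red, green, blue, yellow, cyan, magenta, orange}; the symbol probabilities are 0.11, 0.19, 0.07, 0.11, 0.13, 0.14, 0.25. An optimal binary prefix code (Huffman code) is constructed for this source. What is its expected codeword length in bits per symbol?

Repeatedly combine the two least-probable nodes; the expected code length is the sum of the merged weights.
merge 7/100 + 11/100 → 9/50
merge 11/100 + 13/100 → 6/25
merge 7/50 + 9/50 → 8/25
merge 19/100 + 6/25 → 43/100
merge 1/4 + 8/25 → 57/100
merge 43/100 + 57/100 → 1
L = 9/50 + 6/25 + 8/25 + 43/100 + 57/100 + 1 = 137/50 = 2.74 bits/symbol.

2.74 bits/symbol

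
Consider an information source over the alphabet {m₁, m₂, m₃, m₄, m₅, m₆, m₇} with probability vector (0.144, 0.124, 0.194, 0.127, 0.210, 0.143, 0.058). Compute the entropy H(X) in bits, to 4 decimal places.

2.7254 bits

H = −Σ pᵢ log₂ pᵢ.
−0.144·log₂(0.144) = 0.4026
−0.124·log₂(0.124) = 0.3734
−0.194·log₂(0.194) = 0.4590
−0.127·log₂(0.127) = 0.3781
−0.210·log₂(0.210) = 0.4728
−0.143·log₂(0.143) = 0.4012
−0.058·log₂(0.058) = 0.2383
Sum ≈ 2.7254 → 2.7254 bits.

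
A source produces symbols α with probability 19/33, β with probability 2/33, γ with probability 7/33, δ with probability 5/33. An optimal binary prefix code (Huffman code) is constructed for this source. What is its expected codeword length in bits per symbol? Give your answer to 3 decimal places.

Repeatedly combine the two least-probable nodes; the expected code length is the sum of the merged weights.
merge 2/33 + 5/33 → 7/33
merge 7/33 + 7/33 → 14/33
merge 14/33 + 19/33 → 1
L = 7/33 + 14/33 + 1 = 18/11 ≈ 1.636 bits/symbol.

1.636 bits/symbol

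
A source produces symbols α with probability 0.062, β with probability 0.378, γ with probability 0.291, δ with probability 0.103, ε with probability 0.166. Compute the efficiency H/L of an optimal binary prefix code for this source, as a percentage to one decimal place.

Entropy H = −Σ p log₂ p ≈ 2.0653 bits.
Huffman merges: 31/500+103/1000→33/200; 33/200+83/500→331/1000; 291/1000+331/1000→311/500; 189/500+311/500→1. L = 1059/500 ≈ 2.1180.
Efficiency = H/L = 2.0653/2.1180 = 97.5%.

97.5%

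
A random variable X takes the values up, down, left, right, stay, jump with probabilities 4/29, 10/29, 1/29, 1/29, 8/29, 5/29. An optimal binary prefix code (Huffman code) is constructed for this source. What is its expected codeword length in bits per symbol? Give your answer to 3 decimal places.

2.276 bits/symbol

Repeatedly combine the two least-probable nodes; the expected code length is the sum of the merged weights.
merge 1/29 + 1/29 → 2/29
merge 2/29 + 4/29 → 6/29
merge 5/29 + 6/29 → 11/29
merge 8/29 + 10/29 → 18/29
merge 11/29 + 18/29 → 1
L = 2/29 + 6/29 + 11/29 + 18/29 + 1 = 66/29 ≈ 2.276 bits/symbol.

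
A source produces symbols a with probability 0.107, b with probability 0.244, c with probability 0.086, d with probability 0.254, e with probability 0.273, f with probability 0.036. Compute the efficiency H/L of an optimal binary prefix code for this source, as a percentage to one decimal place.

Entropy H = −Σ p log₂ p ≈ 2.3321 bits.
Huffman merges: 9/250+43/500→61/500; 107/1000+61/500→229/1000; 229/1000+61/250→473/1000; 127/500+273/1000→527/1000; 473/1000+527/1000→1. L = 2351/1000 ≈ 2.3510.
Efficiency = H/L = 2.3321/2.3510 = 99.2%.

99.2%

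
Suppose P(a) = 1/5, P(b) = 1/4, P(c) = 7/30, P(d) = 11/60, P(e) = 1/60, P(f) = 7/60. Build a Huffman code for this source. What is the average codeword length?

2.45 bits/symbol

Repeatedly combine the two least-probable nodes; the expected code length is the sum of the merged weights.
merge 1/60 + 7/60 → 2/15
merge 2/15 + 11/60 → 19/60
merge 1/5 + 7/30 → 13/30
merge 1/4 + 19/60 → 17/30
merge 13/30 + 17/30 → 1
L = 2/15 + 19/60 + 13/30 + 17/30 + 1 = 49/20 = 2.45 bits/symbol.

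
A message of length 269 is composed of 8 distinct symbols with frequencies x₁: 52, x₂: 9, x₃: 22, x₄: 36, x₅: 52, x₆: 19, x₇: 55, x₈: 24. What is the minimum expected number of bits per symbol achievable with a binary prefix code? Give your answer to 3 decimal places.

Probabilities are the counts divided by 269.
Repeatedly combine the two least-probable nodes; the expected code length is the sum of the merged weights.
merge 9/269 + 19/269 → 28/269
merge 22/269 + 24/269 → 46/269
merge 28/269 + 36/269 → 64/269
merge 46/269 + 52/269 → 98/269
merge 52/269 + 55/269 → 107/269
merge 64/269 + 98/269 → 162/269
merge 107/269 + 162/269 → 1
L = 28/269 + 46/269 + 64/269 + 98/269 + 107/269 + 162/269 + 1 = 774/269 ≈ 2.877 bits/symbol.

2.877 bits/symbol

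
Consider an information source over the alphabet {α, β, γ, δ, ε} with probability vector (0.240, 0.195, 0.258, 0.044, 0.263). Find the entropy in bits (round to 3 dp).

H = −Σ pᵢ log₂ pᵢ.
−0.240·log₂(0.240) = 0.4941
−0.195·log₂(0.195) = 0.4599
−0.258·log₂(0.258) = 0.5043
−0.044·log₂(0.044) = 0.1983
−0.263·log₂(0.263) = 0.5068
Sum ≈ 2.1634 → 2.163 bits.

2.163 bits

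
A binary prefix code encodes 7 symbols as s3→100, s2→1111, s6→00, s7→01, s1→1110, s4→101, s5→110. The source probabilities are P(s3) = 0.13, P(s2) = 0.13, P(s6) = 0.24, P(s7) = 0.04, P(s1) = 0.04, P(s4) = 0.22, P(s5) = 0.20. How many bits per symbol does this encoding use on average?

L̄ = Σ pᵢ·ℓᵢ = 0.13·3 + 0.13·4 + 0.24·2 + 0.04·2 + 0.04·4 + 0.22·3 + 0.20·3 = 2.89 bits/symbol.

2.89 bits/symbol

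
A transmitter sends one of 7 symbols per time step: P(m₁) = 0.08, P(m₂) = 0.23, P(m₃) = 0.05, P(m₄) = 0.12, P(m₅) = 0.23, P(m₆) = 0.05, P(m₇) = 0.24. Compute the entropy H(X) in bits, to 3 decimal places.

2.560 bits

H = −Σ pᵢ log₂ pᵢ.
−0.08·log₂(0.08) = 0.2915
−0.23·log₂(0.23) = 0.4877
−0.05·log₂(0.05) = 0.2161
−0.12·log₂(0.12) = 0.3671
−0.23·log₂(0.23) = 0.4877
−0.05·log₂(0.05) = 0.2161
−0.24·log₂(0.24) = 0.4941
Sum ≈ 2.5602 → 2.560 bits.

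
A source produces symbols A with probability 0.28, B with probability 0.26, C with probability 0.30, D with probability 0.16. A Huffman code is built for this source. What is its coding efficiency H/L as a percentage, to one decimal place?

98.2%

Entropy H = −Σ p log₂ p ≈ 1.9636 bits.
Huffman merges: 4/25+13/50→21/50; 7/25+3/10→29/50; 21/50+29/50→1. L = 2 ≈ 2.0000.
Efficiency = H/L = 1.9636/2.0000 = 98.2%.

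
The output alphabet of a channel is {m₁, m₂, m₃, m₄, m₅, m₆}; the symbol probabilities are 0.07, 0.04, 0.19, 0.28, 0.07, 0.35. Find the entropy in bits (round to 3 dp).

2.222 bits

H = −Σ pᵢ log₂ pᵢ.
−0.07·log₂(0.07) = 0.2686
−0.04·log₂(0.04) = 0.1858
−0.19·log₂(0.19) = 0.4552
−0.28·log₂(0.28) = 0.5142
−0.07·log₂(0.07) = 0.2686
−0.35·log₂(0.35) = 0.5301
Sum ≈ 2.2224 → 2.222 bits.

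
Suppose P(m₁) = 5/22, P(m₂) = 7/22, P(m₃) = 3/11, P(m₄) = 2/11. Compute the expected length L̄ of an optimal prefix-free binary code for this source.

Repeatedly combine the two least-probable nodes; the expected code length is the sum of the merged weights.
merge 2/11 + 5/22 → 9/22
merge 3/11 + 7/22 → 13/22
merge 9/22 + 13/22 → 1
L = 9/22 + 13/22 + 1 = 2 bits/symbol.

2 bits/symbol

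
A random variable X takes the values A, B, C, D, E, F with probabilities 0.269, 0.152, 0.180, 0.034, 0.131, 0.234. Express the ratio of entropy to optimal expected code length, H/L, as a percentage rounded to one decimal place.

97.0%

Entropy H = −Σ p log₂ p ≈ 2.4083 bits.
Huffman merges: 17/500+131/1000→33/200; 19/125+33/200→317/1000; 9/50+117/500→207/500; 269/1000+317/1000→293/500; 207/500+293/500→1. L = 1241/500 ≈ 2.4820.
Efficiency = H/L = 2.4083/2.4820 = 97.0%.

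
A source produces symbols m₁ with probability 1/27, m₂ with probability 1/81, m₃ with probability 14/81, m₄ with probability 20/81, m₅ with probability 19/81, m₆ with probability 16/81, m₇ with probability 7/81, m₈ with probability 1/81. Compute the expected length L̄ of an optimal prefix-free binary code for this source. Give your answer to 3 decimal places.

2.556 bits/symbol

Repeatedly combine the two least-probable nodes; the expected code length is the sum of the merged weights.
merge 1/81 + 1/81 → 2/81
merge 2/81 + 1/27 → 5/81
merge 5/81 + 7/81 → 4/27
merge 4/27 + 14/81 → 26/81
merge 16/81 + 19/81 → 35/81
merge 20/81 + 26/81 → 46/81
merge 35/81 + 46/81 → 1
L = 2/81 + 5/81 + 4/27 + 26/81 + 35/81 + 46/81 + 1 = 23/9 ≈ 2.556 bits/symbol.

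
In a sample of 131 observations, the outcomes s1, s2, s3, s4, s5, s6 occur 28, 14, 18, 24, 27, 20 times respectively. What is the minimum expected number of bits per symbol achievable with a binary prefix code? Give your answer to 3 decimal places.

Probabilities are the counts divided by 131.
Repeatedly combine the two least-probable nodes; the expected code length is the sum of the merged weights.
merge 14/131 + 18/131 → 32/131
merge 20/131 + 24/131 → 44/131
merge 27/131 + 28/131 → 55/131
merge 32/131 + 44/131 → 76/131
merge 55/131 + 76/131 → 1
L = 32/131 + 44/131 + 55/131 + 76/131 + 1 = 338/131 ≈ 2.580 bits/symbol.

2.580 bits/symbol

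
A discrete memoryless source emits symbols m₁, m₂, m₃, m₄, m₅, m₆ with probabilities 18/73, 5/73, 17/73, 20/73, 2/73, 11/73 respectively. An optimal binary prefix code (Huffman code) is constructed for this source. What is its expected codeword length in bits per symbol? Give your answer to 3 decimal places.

2.342 bits/symbol

Repeatedly combine the two least-probable nodes; the expected code length is the sum of the merged weights.
merge 2/73 + 5/73 → 7/73
merge 7/73 + 11/73 → 18/73
merge 17/73 + 18/73 → 35/73
merge 18/73 + 20/73 → 38/73
merge 35/73 + 38/73 → 1
L = 7/73 + 18/73 + 35/73 + 38/73 + 1 = 171/73 ≈ 2.342 bits/symbol.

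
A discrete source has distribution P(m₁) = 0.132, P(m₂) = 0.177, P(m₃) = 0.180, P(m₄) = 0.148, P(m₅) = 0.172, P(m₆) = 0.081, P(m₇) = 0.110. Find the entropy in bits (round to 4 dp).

H = −Σ pᵢ log₂ pᵢ.
−0.132·log₂(0.132) = 0.3856
−0.177·log₂(0.177) = 0.4422
−0.180·log₂(0.180) = 0.4453
−0.148·log₂(0.148) = 0.4079
−0.172·log₂(0.172) = 0.4368
−0.081·log₂(0.081) = 0.2937
−0.110·log₂(0.110) = 0.3503
Sum ≈ 2.7618 → 2.7618 bits.

2.7618 bits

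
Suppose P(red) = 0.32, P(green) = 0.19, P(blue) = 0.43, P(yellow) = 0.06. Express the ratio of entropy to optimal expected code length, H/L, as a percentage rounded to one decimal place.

Entropy H = −Σ p log₂ p ≈ 1.7484 bits.
Huffman merges: 3/50+19/100→1/4; 1/4+8/25→57/100; 43/100+57/100→1. L = 91/50 ≈ 1.8200.
Efficiency = H/L = 1.7484/1.8200 = 96.1%.

96.1%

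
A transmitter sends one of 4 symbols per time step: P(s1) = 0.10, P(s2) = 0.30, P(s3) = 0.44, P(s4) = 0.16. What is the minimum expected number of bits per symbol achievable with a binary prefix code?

1.82 bits/symbol

Repeatedly combine the two least-probable nodes; the expected code length is the sum of the merged weights.
merge 1/10 + 4/25 → 13/50
merge 13/50 + 3/10 → 14/25
merge 11/25 + 14/25 → 1
L = 13/50 + 14/25 + 1 = 91/50 = 1.82 bits/symbol.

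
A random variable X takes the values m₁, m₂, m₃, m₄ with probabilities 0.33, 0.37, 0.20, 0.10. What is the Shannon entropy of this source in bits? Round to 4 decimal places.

H = −Σ pᵢ log₂ pᵢ.
−0.33·log₂(0.33) = 0.5278
−0.37·log₂(0.37) = 0.5307
−0.20·log₂(0.20) = 0.4644
−0.10·log₂(0.10) = 0.3322
Sum ≈ 1.8551 → 1.8551 bits.

1.8551 bits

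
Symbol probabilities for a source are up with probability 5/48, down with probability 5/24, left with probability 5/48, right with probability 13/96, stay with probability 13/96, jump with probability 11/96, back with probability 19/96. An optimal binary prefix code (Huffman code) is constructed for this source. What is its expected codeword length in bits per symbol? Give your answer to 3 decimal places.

Repeatedly combine the two least-probable nodes; the expected code length is the sum of the merged weights.
merge 5/48 + 5/48 → 5/24
merge 11/96 + 13/96 → 1/4
merge 13/96 + 19/96 → 1/3
merge 5/24 + 5/24 → 5/12
merge 1/4 + 1/3 → 7/12
merge 5/12 + 7/12 → 1
L = 5/24 + 1/4 + 1/3 + 5/12 + 7/12 + 1 = 67/24 ≈ 2.792 bits/symbol.

2.792 bits/symbol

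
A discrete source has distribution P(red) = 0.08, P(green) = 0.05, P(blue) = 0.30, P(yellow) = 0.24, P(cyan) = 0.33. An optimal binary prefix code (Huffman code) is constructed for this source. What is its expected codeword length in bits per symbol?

2.13 bits/symbol

Repeatedly combine the two least-probable nodes; the expected code length is the sum of the merged weights.
merge 1/20 + 2/25 → 13/100
merge 13/100 + 6/25 → 37/100
merge 3/10 + 33/100 → 63/100
merge 37/100 + 63/100 → 1
L = 13/100 + 37/100 + 63/100 + 1 = 213/100 = 2.13 bits/symbol.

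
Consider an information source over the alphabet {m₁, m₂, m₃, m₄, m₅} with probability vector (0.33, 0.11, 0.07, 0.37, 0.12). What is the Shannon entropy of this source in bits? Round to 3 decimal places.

2.044 bits

H = −Σ pᵢ log₂ pᵢ.
−0.33·log₂(0.33) = 0.5278
−0.11·log₂(0.11) = 0.3503
−0.07·log₂(0.07) = 0.2686
−0.37·log₂(0.37) = 0.5307
−0.12·log₂(0.12) = 0.3671
Sum ≈ 2.0445 → 2.044 bits.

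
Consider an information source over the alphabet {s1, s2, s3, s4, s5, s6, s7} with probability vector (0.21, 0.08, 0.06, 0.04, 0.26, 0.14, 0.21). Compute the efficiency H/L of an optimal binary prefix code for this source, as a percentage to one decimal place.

Entropy H = −Σ p log₂ p ≈ 2.5688 bits.
Huffman merges: 1/25+3/50→1/10; 2/25+1/10→9/50; 7/50+9/50→8/25; 21/100+21/100→21/50; 13/50+8/25→29/50; 21/50+29/50→1. L = 13/5 ≈ 2.6000.
Efficiency = H/L = 2.5688/2.6000 = 98.8%.

98.8%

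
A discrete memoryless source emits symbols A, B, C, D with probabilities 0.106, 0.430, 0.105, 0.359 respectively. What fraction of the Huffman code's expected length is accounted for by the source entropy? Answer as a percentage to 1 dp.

97.6%

Entropy H = −Σ p log₂ p ≈ 1.7388 bits.
Huffman merges: 21/200+53/500→211/1000; 211/1000+359/1000→57/100; 43/100+57/100→1. L = 1781/1000 ≈ 1.7810.
Efficiency = H/L = 1.7388/1.7810 = 97.6%.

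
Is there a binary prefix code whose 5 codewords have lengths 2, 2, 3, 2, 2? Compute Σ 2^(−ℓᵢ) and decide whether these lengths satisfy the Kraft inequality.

With common denominator 2^3 = 8: Σ 2^(−ℓᵢ) = 2/8 + 2/8 + 1/8 + 2/8 + 2/8 = 9/8 = 1.125.
Kraft's inequality requires Σ ≤ 1; here Σ = 1.125 > 1, so no such prefix code exists.

1.125; no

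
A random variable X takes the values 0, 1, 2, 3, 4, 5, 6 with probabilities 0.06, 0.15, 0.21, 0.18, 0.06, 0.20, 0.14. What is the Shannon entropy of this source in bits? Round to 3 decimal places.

2.677 bits

H = −Σ pᵢ log₂ pᵢ.
−0.06·log₂(0.06) = 0.2435
−0.15·log₂(0.15) = 0.4105
−0.21·log₂(0.21) = 0.4728
−0.18·log₂(0.18) = 0.4453
−0.06·log₂(0.06) = 0.2435
−0.20·log₂(0.20) = 0.4644
−0.14·log₂(0.14) = 0.3971
Sum ≈ 2.6772 → 2.677 bits.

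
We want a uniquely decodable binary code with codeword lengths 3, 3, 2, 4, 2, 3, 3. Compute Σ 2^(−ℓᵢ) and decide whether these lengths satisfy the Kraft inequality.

1.0625; no

With common denominator 2^4 = 16: Σ 2^(−ℓᵢ) = 2/16 + 2/16 + 4/16 + 1/16 + 4/16 + 2/16 + 2/16 = 17/16 = 1.0625.
Kraft's inequality requires Σ ≤ 1; here Σ = 1.0625 > 1, so no such prefix code exists.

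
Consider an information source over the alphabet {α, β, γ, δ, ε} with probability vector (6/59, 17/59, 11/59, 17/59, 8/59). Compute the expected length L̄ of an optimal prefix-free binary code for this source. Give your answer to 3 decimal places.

Repeatedly combine the two least-probable nodes; the expected code length is the sum of the merged weights.
merge 6/59 + 8/59 → 14/59
merge 11/59 + 14/59 → 25/59
merge 17/59 + 17/59 → 34/59
merge 25/59 + 34/59 → 1
L = 14/59 + 25/59 + 34/59 + 1 = 132/59 ≈ 2.237 bits/symbol.

2.237 bits/symbol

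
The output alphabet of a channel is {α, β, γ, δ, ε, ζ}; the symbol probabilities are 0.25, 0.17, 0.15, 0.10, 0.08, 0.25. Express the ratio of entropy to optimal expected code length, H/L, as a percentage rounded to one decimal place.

98.8%

Entropy H = −Σ p log₂ p ≈ 2.4688 bits.
Huffman merges: 2/25+1/10→9/50; 3/20+17/100→8/25; 9/50+1/4→43/100; 1/4+8/25→57/100; 43/100+57/100→1. L = 5/2 ≈ 2.5000.
Efficiency = H/L = 2.4688/2.5000 = 98.8%.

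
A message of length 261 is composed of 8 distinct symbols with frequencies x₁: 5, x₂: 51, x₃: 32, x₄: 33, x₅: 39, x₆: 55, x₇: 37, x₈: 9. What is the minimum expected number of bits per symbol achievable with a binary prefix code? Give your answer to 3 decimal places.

Probabilities are the counts divided by 261.
Repeatedly combine the two least-probable nodes; the expected code length is the sum of the merged weights.
merge 5/261 + 1/29 → 14/261
merge 14/261 + 32/261 → 46/261
merge 11/87 + 37/261 → 70/261
merge 13/87 + 46/261 → 85/261
merge 17/87 + 55/261 → 106/261
merge 70/261 + 85/261 → 155/261
merge 106/261 + 155/261 → 1
L = 14/261 + 46/261 + 70/261 + 85/261 + 106/261 + 155/261 + 1 = 737/261 ≈ 2.824 bits/symbol.

2.824 bits/symbol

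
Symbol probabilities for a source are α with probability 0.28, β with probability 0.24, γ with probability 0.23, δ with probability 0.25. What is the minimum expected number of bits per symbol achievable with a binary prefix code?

2 bits/symbol

Repeatedly combine the two least-probable nodes; the expected code length is the sum of the merged weights.
merge 23/100 + 6/25 → 47/100
merge 1/4 + 7/25 → 53/100
merge 47/100 + 53/100 → 1
L = 47/100 + 53/100 + 1 = 2 bits/symbol.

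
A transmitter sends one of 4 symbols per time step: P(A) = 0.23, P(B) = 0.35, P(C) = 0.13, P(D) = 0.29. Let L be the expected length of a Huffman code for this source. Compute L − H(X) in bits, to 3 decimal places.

Entropy H = −Σ p log₂ p ≈ 1.9183 bits.
Huffman merges: 13/100+23/100→9/25; 29/100+7/20→16/25; 9/25+16/25→1. L = 2 ≈ 2.0000.
L − H = 2.0000 − 1.9183 = 0.082 bits.

0.082 bits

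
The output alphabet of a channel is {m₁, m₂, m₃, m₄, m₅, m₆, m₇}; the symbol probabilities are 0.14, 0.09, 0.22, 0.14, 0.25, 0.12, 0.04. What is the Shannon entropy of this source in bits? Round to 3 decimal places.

2.640 bits

H = −Σ pᵢ log₂ pᵢ.
−0.14·log₂(0.14) = 0.3971
−0.09·log₂(0.09) = 0.3127
−0.22·log₂(0.22) = 0.4806
−0.14·log₂(0.14) = 0.3971
−0.25·log₂(0.25) = 0.5000
−0.12·log₂(0.12) = 0.3671
−0.04·log₂(0.04) = 0.1858
Sum ≈ 2.6403 → 2.640 bits.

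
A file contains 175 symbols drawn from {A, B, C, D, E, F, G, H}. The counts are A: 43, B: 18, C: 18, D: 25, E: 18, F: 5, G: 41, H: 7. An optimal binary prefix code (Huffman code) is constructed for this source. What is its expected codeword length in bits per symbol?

2.76 bits/symbol

Probabilities are the counts divided by 175.
Repeatedly combine the two least-probable nodes; the expected code length is the sum of the merged weights.
merge 1/35 + 1/25 → 12/175
merge 12/175 + 18/175 → 6/35
merge 18/175 + 18/175 → 36/175
merge 1/7 + 6/35 → 11/35
merge 36/175 + 41/175 → 11/25
merge 43/175 + 11/35 → 14/25
merge 11/25 + 14/25 → 1
L = 12/175 + 6/35 + 36/175 + 11/35 + 11/25 + 14/25 + 1 = 69/25 = 2.76 bits/symbol.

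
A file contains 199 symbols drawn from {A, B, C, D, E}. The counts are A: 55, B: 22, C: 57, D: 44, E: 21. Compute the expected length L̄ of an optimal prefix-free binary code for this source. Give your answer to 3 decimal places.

Probabilities are the counts divided by 199.
Repeatedly combine the two least-probable nodes; the expected code length is the sum of the merged weights.
merge 21/199 + 22/199 → 43/199
merge 43/199 + 44/199 → 87/199
merge 55/199 + 57/199 → 112/199
merge 87/199 + 112/199 → 1
L = 43/199 + 87/199 + 112/199 + 1 = 441/199 ≈ 2.216 bits/symbol.

2.216 bits/symbol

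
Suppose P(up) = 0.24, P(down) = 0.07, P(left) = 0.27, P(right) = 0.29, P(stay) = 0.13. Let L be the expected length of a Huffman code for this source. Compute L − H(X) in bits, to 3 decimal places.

Entropy H = −Σ p log₂ p ≈ 2.1733 bits.
Huffman merges: 7/100+13/100→1/5; 1/5+6/25→11/25; 27/100+29/100→14/25; 11/25+14/25→1. L = 11/5 ≈ 2.2000.
L − H = 2.2000 − 2.1733 = 0.027 bits.

0.027 bits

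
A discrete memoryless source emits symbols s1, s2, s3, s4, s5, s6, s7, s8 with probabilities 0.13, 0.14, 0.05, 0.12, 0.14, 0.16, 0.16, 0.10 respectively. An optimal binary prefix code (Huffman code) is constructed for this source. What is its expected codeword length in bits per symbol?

2.99 bits/symbol

Repeatedly combine the two least-probable nodes; the expected code length is the sum of the merged weights.
merge 1/20 + 1/10 → 3/20
merge 3/25 + 13/100 → 1/4
merge 7/50 + 7/50 → 7/25
merge 3/20 + 4/25 → 31/100
merge 4/25 + 1/4 → 41/100
merge 7/25 + 31/100 → 59/100
merge 41/100 + 59/100 → 1
L = 3/20 + 1/4 + 7/25 + 31/100 + 41/100 + 59/100 + 1 = 299/100 = 2.99 bits/symbol.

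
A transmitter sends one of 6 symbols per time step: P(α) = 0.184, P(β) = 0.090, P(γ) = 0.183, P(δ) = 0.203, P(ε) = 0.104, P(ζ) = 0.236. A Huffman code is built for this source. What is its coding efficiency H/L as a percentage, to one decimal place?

98.0%

Entropy H = −Σ p log₂ p ≈ 2.5086 bits.
Huffman merges: 9/100+13/125→97/500; 183/1000+23/125→367/1000; 97/500+203/1000→397/1000; 59/250+367/1000→603/1000; 397/1000+603/1000→1. L = 2561/1000 ≈ 2.5610.
Efficiency = H/L = 2.5086/2.5610 = 98.0%.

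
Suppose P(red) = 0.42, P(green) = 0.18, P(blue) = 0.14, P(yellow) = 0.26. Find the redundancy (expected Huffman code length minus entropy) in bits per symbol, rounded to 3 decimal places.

Entropy H = −Σ p log₂ p ≈ 1.8734 bits.
Huffman merges: 7/50+9/50→8/25; 13/50+8/25→29/50; 21/50+29/50→1. L = 19/10 ≈ 1.9000.
L − H = 1.9000 − 1.8734 = 0.027 bits.

0.027 bits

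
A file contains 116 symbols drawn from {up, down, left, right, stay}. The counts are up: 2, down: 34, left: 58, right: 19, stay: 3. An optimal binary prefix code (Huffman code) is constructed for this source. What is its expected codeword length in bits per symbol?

1.75 bits/symbol

Probabilities are the counts divided by 116.
Repeatedly combine the two least-probable nodes; the expected code length is the sum of the merged weights.
merge 1/58 + 3/116 → 5/116
merge 5/116 + 19/116 → 6/29
merge 6/29 + 17/58 → 1/2
merge 1/2 + 1/2 → 1
L = 5/116 + 6/29 + 1/2 + 1 = 7/4 = 1.75 bits/symbol.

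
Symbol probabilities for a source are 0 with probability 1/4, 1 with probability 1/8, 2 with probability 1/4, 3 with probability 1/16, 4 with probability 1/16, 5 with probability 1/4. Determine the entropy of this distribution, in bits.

2.375 bits

Each probability is a power of 1/2, so log₂(1/p) is an integer.
H = Σ p·log₂(1/p) = 1/4·2 + 1/8·3 + 1/4·2 + 1/16·4 + 1/16·4 + 1/4·2 = 2.375 bits.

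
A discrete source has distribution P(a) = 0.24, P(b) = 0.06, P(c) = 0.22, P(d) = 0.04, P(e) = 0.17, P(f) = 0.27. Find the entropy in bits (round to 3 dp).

H = −Σ pᵢ log₂ pᵢ.
−0.24·log₂(0.24) = 0.4941
−0.06·log₂(0.06) = 0.2435
−0.22·log₂(0.22) = 0.4806
−0.04·log₂(0.04) = 0.1858
−0.17·log₂(0.17) = 0.4346
−0.27·log₂(0.27) = 0.5100
Sum ≈ 2.3486 → 2.349 bits.

2.349 bits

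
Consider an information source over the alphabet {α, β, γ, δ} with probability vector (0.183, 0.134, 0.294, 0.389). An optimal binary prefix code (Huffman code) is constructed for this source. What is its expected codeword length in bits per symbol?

1.928 bits/symbol

Repeatedly combine the two least-probable nodes; the expected code length is the sum of the merged weights.
merge 67/500 + 183/1000 → 317/1000
merge 147/500 + 317/1000 → 611/1000
merge 389/1000 + 611/1000 → 1
L = 317/1000 + 611/1000 + 1 = 241/125 = 1.928 bits/symbol.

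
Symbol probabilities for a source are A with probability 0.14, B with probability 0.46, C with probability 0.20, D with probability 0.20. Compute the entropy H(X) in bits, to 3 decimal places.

H = −Σ pᵢ log₂ pᵢ.
−0.14·log₂(0.14) = 0.3971
−0.46·log₂(0.46) = 0.5153
−0.20·log₂(0.20) = 0.4644
−0.20·log₂(0.20) = 0.4644
Sum ≈ 1.8412 → 1.841 bits.

1.841 bits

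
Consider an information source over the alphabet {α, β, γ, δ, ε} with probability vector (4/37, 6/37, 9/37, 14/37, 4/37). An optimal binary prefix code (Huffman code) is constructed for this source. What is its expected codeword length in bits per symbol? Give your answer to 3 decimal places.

2.216 bits/symbol

Repeatedly combine the two least-probable nodes; the expected code length is the sum of the merged weights.
merge 4/37 + 4/37 → 8/37
merge 6/37 + 8/37 → 14/37
merge 9/37 + 14/37 → 23/37
merge 14/37 + 23/37 → 1
L = 8/37 + 14/37 + 23/37 + 1 = 82/37 ≈ 2.216 bits/symbol.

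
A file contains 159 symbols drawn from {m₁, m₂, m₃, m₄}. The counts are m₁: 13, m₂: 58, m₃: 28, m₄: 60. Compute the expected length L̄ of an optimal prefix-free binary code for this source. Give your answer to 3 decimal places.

1.881 bits/symbol

Probabilities are the counts divided by 159.
Repeatedly combine the two least-probable nodes; the expected code length is the sum of the merged weights.
merge 13/159 + 28/159 → 41/159
merge 41/159 + 58/159 → 33/53
merge 20/53 + 33/53 → 1
L = 41/159 + 33/53 + 1 = 299/159 ≈ 1.881 bits/symbol.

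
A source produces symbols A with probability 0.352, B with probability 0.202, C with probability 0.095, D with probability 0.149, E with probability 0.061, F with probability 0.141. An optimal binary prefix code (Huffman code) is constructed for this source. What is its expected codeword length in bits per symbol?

Repeatedly combine the two least-probable nodes; the expected code length is the sum of the merged weights.
merge 61/1000 + 19/200 → 39/250
merge 141/1000 + 149/1000 → 29/100
merge 39/250 + 101/500 → 179/500
merge 29/100 + 44/125 → 321/500
merge 179/500 + 321/500 → 1
L = 39/250 + 29/100 + 179/500 + 321/500 + 1 = 1223/500 = 2.446 bits/symbol.

2.446 bits/symbol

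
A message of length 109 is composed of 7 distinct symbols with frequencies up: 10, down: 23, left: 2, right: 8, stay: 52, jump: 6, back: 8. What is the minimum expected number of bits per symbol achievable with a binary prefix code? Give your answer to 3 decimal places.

Probabilities are the counts divided by 109.
Repeatedly combine the two least-probable nodes; the expected code length is the sum of the merged weights.
merge 2/109 + 6/109 → 8/109
merge 8/109 + 8/109 → 16/109
merge 8/109 + 10/109 → 18/109
merge 16/109 + 18/109 → 34/109
merge 23/109 + 34/109 → 57/109
merge 52/109 + 57/109 → 1
L = 8/109 + 16/109 + 18/109 + 34/109 + 57/109 + 1 = 242/109 ≈ 2.220 bits/symbol.

2.220 bits/symbol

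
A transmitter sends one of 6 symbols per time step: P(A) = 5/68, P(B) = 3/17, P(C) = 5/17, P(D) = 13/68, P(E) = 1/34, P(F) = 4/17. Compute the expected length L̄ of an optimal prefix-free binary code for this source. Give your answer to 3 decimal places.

Repeatedly combine the two least-probable nodes; the expected code length is the sum of the merged weights.
merge 1/34 + 5/68 → 7/68
merge 7/68 + 3/17 → 19/68
merge 13/68 + 4/17 → 29/68
merge 19/68 + 5/17 → 39/68
merge 29/68 + 39/68 → 1
L = 7/68 + 19/68 + 29/68 + 39/68 + 1 = 81/34 ≈ 2.382 bits/symbol.

2.382 bits/symbol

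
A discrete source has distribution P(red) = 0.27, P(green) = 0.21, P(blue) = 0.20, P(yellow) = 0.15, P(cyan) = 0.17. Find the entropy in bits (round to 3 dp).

H = −Σ pᵢ log₂ pᵢ.
−0.27·log₂(0.27) = 0.5100
−0.21·log₂(0.21) = 0.4728
−0.20·log₂(0.20) = 0.4644
−0.15·log₂(0.15) = 0.4105
−0.17·log₂(0.17) = 0.4346
Sum ≈ 2.2924 → 2.292 bits.

2.292 bits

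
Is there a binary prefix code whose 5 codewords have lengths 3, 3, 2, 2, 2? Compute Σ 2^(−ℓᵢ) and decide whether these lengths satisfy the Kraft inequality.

1; yes

With common denominator 2^3 = 8: Σ 2^(−ℓᵢ) = 1/8 + 1/8 + 2/8 + 2/8 + 2/8 = 8/8 = 1.
Kraft's inequality requires Σ ≤ 1; here Σ = 1 ≤ 1, so such a prefix code exists.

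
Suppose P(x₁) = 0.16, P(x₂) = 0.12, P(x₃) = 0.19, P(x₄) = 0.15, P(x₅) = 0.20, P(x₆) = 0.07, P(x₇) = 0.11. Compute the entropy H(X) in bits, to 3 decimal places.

2.739 bits

H = −Σ pᵢ log₂ pᵢ.
−0.16·log₂(0.16) = 0.4230
−0.12·log₂(0.12) = 0.3671
−0.19·log₂(0.19) = 0.4552
−0.15·log₂(0.15) = 0.4105
−0.20·log₂(0.20) = 0.4644
−0.07·log₂(0.07) = 0.2686
−0.11·log₂(0.11) = 0.3503
Sum ≈ 2.7391 → 2.739 bits.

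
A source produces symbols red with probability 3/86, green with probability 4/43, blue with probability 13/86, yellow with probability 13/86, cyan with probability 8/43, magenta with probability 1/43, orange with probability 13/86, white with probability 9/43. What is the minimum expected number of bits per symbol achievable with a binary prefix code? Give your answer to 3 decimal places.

Repeatedly combine the two least-probable nodes; the expected code length is the sum of the merged weights.
merge 1/43 + 3/86 → 5/86
merge 5/86 + 4/43 → 13/86
merge 13/86 + 13/86 → 13/43
merge 13/86 + 13/86 → 13/43
merge 8/43 + 9/43 → 17/43
merge 13/43 + 13/43 → 26/43
merge 17/43 + 26/43 → 1
L = 5/86 + 13/86 + 13/43 + 13/43 + 17/43 + 26/43 + 1 = 121/43 ≈ 2.814 bits/symbol.

2.814 bits/symbol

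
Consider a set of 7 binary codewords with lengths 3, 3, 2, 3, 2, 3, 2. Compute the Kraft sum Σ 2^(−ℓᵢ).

1.25

With common denominator 2^3 = 8: Σ 2^(−ℓᵢ) = 1/8 + 1/8 + 2/8 + 1/8 + 2/8 + 1/8 + 2/8 = 10/8 = 1.25.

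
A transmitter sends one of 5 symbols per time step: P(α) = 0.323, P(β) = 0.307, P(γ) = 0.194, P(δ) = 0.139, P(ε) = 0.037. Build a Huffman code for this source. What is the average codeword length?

Repeatedly combine the two least-probable nodes; the expected code length is the sum of the merged weights.
merge 37/1000 + 139/1000 → 22/125
merge 22/125 + 97/500 → 37/100
merge 307/1000 + 323/1000 → 63/100
merge 37/100 + 63/100 → 1
L = 22/125 + 37/100 + 63/100 + 1 = 272/125 = 2.176 bits/symbol.

2.176 bits/symbol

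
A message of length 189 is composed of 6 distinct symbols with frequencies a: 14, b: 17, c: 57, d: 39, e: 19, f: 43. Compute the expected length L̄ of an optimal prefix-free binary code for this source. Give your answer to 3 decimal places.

Probabilities are the counts divided by 189.
Repeatedly combine the two least-probable nodes; the expected code length is the sum of the merged weights.
merge 2/27 + 17/189 → 31/189
merge 19/189 + 31/189 → 50/189
merge 13/63 + 43/189 → 82/189
merge 50/189 + 19/63 → 107/189
merge 82/189 + 107/189 → 1
L = 31/189 + 50/189 + 82/189 + 107/189 + 1 = 17/7 ≈ 2.429 bits/symbol.

2.429 bits/symbol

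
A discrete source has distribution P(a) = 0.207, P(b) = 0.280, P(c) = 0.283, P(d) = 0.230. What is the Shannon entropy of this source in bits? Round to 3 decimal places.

1.988 bits

H = −Σ pᵢ log₂ pᵢ.
−0.207·log₂(0.207) = 0.4704
−0.280·log₂(0.280) = 0.5142
−0.283·log₂(0.283) = 0.5154
−0.230·log₂(0.230) = 0.4877
Sum ≈ 1.9876 → 1.988 bits.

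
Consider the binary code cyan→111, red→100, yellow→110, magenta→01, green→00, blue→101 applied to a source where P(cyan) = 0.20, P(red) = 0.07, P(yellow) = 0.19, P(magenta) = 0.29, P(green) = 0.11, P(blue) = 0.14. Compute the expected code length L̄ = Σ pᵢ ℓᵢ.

2.6 bits/symbol

L̄ = Σ pᵢ·ℓᵢ = 0.20·3 + 0.07·3 + 0.19·3 + 0.29·2 + 0.11·2 + 0.14·3 = 2.6 bits/symbol.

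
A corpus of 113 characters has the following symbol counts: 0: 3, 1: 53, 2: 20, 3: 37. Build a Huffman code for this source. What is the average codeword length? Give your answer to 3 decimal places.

1.735 bits/symbol

Probabilities are the counts divided by 113.
Repeatedly combine the two least-probable nodes; the expected code length is the sum of the merged weights.
merge 3/113 + 20/113 → 23/113
merge 23/113 + 37/113 → 60/113
merge 53/113 + 60/113 → 1
L = 23/113 + 60/113 + 1 = 196/113 ≈ 1.735 bits/symbol.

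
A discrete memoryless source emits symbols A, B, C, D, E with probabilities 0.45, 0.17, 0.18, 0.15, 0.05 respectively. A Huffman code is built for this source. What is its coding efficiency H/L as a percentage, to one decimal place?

96.4%

Entropy H = −Σ p log₂ p ≈ 2.0249 bits.
Huffman merges: 1/20+3/20→1/5; 17/100+9/50→7/20; 1/5+7/20→11/20; 9/20+11/20→1. L = 21/10 ≈ 2.1000.
Efficiency = H/L = 2.0249/2.1000 = 96.4%.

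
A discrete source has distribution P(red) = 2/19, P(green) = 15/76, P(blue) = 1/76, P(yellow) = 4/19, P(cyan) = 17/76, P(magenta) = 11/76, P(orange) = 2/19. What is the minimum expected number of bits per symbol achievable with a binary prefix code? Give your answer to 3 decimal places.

Repeatedly combine the two least-probable nodes; the expected code length is the sum of the merged weights.
merge 1/76 + 2/19 → 9/76
merge 2/19 + 9/76 → 17/76
merge 11/76 + 15/76 → 13/38
merge 4/19 + 17/76 → 33/76
merge 17/76 + 13/38 → 43/76
merge 33/76 + 43/76 → 1
L = 9/76 + 17/76 + 13/38 + 33/76 + 43/76 + 1 = 51/19 ≈ 2.684 bits/symbol.

2.684 bits/symbol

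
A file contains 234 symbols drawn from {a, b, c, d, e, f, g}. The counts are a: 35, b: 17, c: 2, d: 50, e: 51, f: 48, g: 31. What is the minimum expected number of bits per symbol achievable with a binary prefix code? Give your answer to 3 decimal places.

Probabilities are the counts divided by 234.
Repeatedly combine the two least-probable nodes; the expected code length is the sum of the merged weights.
merge 1/117 + 17/234 → 19/234
merge 19/234 + 31/234 → 25/117
merge 35/234 + 8/39 → 83/234
merge 25/117 + 25/117 → 50/117
merge 17/78 + 83/234 → 67/117
merge 50/117 + 67/117 → 1
L = 19/234 + 25/117 + 83/234 + 50/117 + 67/117 + 1 = 310/117 ≈ 2.650 bits/symbol.

2.650 bits/symbol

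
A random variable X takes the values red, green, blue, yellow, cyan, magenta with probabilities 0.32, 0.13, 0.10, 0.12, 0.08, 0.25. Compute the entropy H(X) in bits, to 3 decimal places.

H = −Σ pᵢ log₂ pᵢ.
−0.32·log₂(0.32) = 0.5260
−0.13·log₂(0.13) = 0.3826
−0.10·log₂(0.10) = 0.3322
−0.12·log₂(0.12) = 0.3671
−0.08·log₂(0.08) = 0.2915
−0.25·log₂(0.25) = 0.5000
Sum ≈ 2.3994 → 2.399 bits.

2.399 bits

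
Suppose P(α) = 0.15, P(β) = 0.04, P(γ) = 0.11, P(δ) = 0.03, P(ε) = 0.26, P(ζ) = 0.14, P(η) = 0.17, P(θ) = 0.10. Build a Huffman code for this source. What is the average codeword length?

2.81 bits/symbol

Repeatedly combine the two least-probable nodes; the expected code length is the sum of the merged weights.
merge 3/100 + 1/25 → 7/100
merge 7/100 + 1/10 → 17/100
merge 11/100 + 7/50 → 1/4
merge 3/20 + 17/100 → 8/25
merge 17/100 + 1/4 → 21/50
merge 13/50 + 8/25 → 29/50
merge 21/50 + 29/50 → 1
L = 7/100 + 17/100 + 1/4 + 8/25 + 21/50 + 29/50 + 1 = 281/100 = 2.81 bits/symbol.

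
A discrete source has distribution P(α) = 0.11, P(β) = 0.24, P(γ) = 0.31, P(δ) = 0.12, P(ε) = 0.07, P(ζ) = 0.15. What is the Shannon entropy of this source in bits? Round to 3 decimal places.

2.414 bits

H = −Σ pᵢ log₂ pᵢ.
−0.11·log₂(0.11) = 0.3503
−0.24·log₂(0.24) = 0.4941
−0.31·log₂(0.31) = 0.5238
−0.12·log₂(0.12) = 0.3671
−0.07·log₂(0.07) = 0.2686
−0.15·log₂(0.15) = 0.4105
Sum ≈ 2.4144 → 2.414 bits.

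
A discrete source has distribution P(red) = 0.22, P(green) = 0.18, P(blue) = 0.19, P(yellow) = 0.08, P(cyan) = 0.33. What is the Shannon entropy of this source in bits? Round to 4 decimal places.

H = −Σ pᵢ log₂ pᵢ.
−0.22·log₂(0.22) = 0.4806
−0.18·log₂(0.18) = 0.4453
−0.19·log₂(0.19) = 0.4552
−0.08·log₂(0.08) = 0.2915
−0.33·log₂(0.33) = 0.5278
Sum ≈ 2.2004 → 2.2004 bits.

2.2004 bits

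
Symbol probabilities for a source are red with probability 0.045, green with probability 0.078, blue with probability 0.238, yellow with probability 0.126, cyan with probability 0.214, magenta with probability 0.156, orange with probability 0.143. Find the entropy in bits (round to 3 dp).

H = −Σ pᵢ log₂ pᵢ.
−0.045·log₂(0.045) = 0.2013
−0.078·log₂(0.078) = 0.2871
−0.238·log₂(0.238) = 0.4929
−0.126·log₂(0.126) = 0.3766
−0.214·log₂(0.214) = 0.4760
−0.156·log₂(0.156) = 0.4181
−0.143·log₂(0.143) = 0.4012
Sum ≈ 2.6532 → 2.653 bits.

2.653 bits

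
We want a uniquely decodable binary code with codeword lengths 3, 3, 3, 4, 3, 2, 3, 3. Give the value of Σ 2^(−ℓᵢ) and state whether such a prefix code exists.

With common denominator 2^4 = 16: Σ 2^(−ℓᵢ) = 2/16 + 2/16 + 2/16 + 1/16 + 2/16 + 4/16 + 2/16 + 2/16 = 17/16 = 1.0625.
Kraft's inequality requires Σ ≤ 1; here Σ = 1.0625 > 1, so no such prefix code exists.

1.0625; no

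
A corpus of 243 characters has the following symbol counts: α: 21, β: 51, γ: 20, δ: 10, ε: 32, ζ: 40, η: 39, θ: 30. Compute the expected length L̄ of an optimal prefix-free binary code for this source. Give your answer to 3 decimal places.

Probabilities are the counts divided by 243.
Repeatedly combine the two least-probable nodes; the expected code length is the sum of the merged weights.
merge 10/243 + 20/243 → 10/81
merge 7/81 + 10/81 → 17/81
merge 10/81 + 32/243 → 62/243
merge 13/81 + 40/243 → 79/243
merge 17/81 + 17/81 → 34/81
merge 62/243 + 79/243 → 47/81
merge 34/81 + 47/81 → 1
L = 10/81 + 17/81 + 62/243 + 79/243 + 34/81 + 47/81 + 1 = 236/81 ≈ 2.914 bits/symbol.

2.914 bits/symbol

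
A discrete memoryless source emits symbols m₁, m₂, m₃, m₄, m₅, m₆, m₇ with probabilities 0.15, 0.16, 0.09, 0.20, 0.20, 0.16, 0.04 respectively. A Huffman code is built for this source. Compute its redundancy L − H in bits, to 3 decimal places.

0.046 bits

Entropy H = −Σ p log₂ p ≈ 2.6838 bits.
Huffman merges: 1/25+9/100→13/100; 13/100+3/20→7/25; 4/25+4/25→8/25; 1/5+1/5→2/5; 7/25+8/25→3/5; 2/5+3/5→1. L = 273/100 ≈ 2.7300.
L − H = 2.7300 − 2.6838 = 0.046 bits.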